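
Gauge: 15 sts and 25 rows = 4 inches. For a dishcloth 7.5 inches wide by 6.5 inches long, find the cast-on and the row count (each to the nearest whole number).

Cast on 28 stitches and work 41 rows.

Stitch gauge = 15/4 = 3.75 sts/in; 7.5 × 3.75 = 28.12 → 28 sts.
Row gauge = 25/4 = 6.25 rows/in; 6.5 × 6.25 = 40.62 → 41 rows.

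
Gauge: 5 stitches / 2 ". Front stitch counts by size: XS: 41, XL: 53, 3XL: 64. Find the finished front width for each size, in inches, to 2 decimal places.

XS 16.40 inches; XL 21.20 inches; 3XL 25.60 inches.

5/2 = 2.5 sts per in.
XS: 41 / 2.5 = 16.400 → 16.40 in.
XL: 53 / 2.5 = 21.200 → 21.20 in.
3XL: 64 / 2.5 = 25.600 → 25.60 in.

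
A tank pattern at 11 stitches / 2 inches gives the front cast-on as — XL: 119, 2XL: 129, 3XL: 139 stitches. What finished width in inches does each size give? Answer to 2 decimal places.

11/2 = 5.5 sts per in.
XL: 119 / 5.5 = 21.636 → 21.64 in.
2XL: 129 / 5.5 = 23.455 → 23.45 in.
3XL: 139 / 5.5 = 25.273 → 25.27 in.

XL 21.64 inches; 2XL 23.45 inches; 3XL 25.27 inches.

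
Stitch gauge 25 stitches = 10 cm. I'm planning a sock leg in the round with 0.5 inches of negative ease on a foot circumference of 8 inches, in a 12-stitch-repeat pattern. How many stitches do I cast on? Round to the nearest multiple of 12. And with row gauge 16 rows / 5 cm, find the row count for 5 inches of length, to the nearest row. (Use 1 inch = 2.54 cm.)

Cast on 48 stitches; work 41 rows.

Finished = 8 − 0.5 = 7.5 inches.
7.5 inches × 2.54 = 19.05 cm.
25/10 = 2.5 sts per cm; 19.05 × 2.5 = 47.62 sts.
Nearest multiple of 12 → 48.
5 inches = 12.70 cm; × 3.2 = 40.64 → 41 rows.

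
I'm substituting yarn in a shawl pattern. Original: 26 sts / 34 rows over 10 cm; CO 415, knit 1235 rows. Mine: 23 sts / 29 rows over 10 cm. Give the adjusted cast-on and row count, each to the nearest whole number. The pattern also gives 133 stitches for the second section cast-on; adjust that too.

Stitches: 415 × 23/26 = 367.12 → 367.
Rows: 1235 × 29/34 = 1053.38 → 1053.
second section cast-on: 133 × 23/26 = 117.65 → 118.

Cast on 367 stitches; work 1053 rows; second section cast-on 118 stitches.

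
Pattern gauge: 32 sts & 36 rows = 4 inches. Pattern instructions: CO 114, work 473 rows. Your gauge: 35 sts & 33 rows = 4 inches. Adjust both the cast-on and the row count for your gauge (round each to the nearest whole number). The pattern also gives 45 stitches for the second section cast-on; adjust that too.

Cast on 125 stitches; work 434 rows; second section cast-on 49 stitches.

Stitches: 114 × 35/32 = 124.69 → 125.
Rows: 473 × 33/36 = 433.58 → 434.
second section cast-on: 45 × 35/32 = 49.22 → 49.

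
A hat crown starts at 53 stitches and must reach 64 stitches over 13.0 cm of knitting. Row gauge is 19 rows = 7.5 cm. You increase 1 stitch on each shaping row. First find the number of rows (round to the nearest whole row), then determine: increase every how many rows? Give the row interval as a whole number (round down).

Increase every 3rd row.

Rows = 13.0 × 2.533 = 32.9 → 33 rows.
Stitches to add: 11 → 11 shaping rows (at 1 st each).
33 / 11 = 3.00 → every 3 rows.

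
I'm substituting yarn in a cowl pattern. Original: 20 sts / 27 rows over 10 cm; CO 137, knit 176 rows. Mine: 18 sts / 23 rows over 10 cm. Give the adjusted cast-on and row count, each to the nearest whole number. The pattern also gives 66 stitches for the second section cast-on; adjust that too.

Cast on 123 stitches; work 150 rows; second section cast-on 59 stitches.

Stitches: 137 × 18/20 = 123.30 → 123.
Rows: 176 × 23/27 = 149.93 → 150.
second section cast-on: 66 × 18/20 = 59.40 → 59.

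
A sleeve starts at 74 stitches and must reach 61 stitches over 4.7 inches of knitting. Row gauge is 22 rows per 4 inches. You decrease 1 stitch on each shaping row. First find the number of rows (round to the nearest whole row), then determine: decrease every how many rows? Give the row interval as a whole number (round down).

Decrease every 2nd row.

Rows = 4.7 × 5.5 = 25.9 → 26 rows.
Stitches to remove: 13 → 13 shaping rows (at 1 st each).
26 / 13 = 2.00 → every 2 rows.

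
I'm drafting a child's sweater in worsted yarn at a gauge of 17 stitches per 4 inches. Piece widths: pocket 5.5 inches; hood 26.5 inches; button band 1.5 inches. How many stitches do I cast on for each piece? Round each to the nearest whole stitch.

pocket 23; hood 113; button band 6.

Rate = 17/4 = 4.25 sts per in.
pocket: 5.5 × 4.25 = 23.38 → 23.
hood: 26.5 × 4.25 = 112.62 → 113.
button band: 1.5 × 4.25 = 6.38 → 6.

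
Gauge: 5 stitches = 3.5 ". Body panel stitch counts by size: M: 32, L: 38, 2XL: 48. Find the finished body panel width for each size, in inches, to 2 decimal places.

M 22.40 inches; L 26.60 inches; 2XL 33.60 inches.

5/3.5 = 1.429 sts per in.
M: 32 / 1.429 = 22.400 → 22.40 in.
L: 38 / 1.429 = 26.600 → 26.60 in.
2XL: 48 / 1.429 = 33.600 → 33.60 in.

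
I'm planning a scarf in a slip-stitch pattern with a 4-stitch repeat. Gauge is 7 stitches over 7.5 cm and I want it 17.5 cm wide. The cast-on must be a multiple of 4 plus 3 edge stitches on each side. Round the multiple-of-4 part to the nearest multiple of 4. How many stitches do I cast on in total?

7 / 7.5 = 0.933 sts per cm.
17.5 × 0.933 = 16.33 sts.
Less 6 edge sts → 10.33 for the repeat.
Nearest multiple of 4: 12.
Add back 6 edge sts → 18.

Cast on 18 stitches.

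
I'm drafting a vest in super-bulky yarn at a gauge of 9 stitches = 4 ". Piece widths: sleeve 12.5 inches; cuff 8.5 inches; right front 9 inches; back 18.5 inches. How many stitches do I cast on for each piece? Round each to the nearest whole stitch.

sleeve 28; cuff 19; right front 20; back 42.

Rate = 9/4 = 2.25 sts per in.
sleeve: 12.5 × 2.25 = 28.12 → 28.
cuff: 8.5 × 2.25 = 19.12 → 19.
right front: 9 × 2.25 = 20.25 → 20.
back: 18.5 × 2.25 = 41.62 → 42.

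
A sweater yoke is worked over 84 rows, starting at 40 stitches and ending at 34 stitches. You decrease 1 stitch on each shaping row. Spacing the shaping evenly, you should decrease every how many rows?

Stitches to remove: |34 − 40| = 6.
Shaping rows needed: 6 / 1 = 6.
84 rows / 6 = every 14 rows.

Decrease every 14th row.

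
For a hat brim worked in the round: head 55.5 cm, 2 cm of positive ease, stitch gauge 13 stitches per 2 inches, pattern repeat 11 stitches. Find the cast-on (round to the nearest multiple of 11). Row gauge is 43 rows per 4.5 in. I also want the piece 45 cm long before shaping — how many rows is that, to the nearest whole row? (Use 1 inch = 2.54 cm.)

Cast on 143 stitches; work 169 rows.

Finished = 55.5 + 2 = 57.5 cm.
57.5 cm × 1/2.54 = 22.64 inches.
13/2 = 6.5 sts per in; 22.64 × 6.5 = 147.15 sts.
Nearest multiple of 11 → 143.
45 cm = 17.72 inches; × 9.556 = 169.29 → 169 rows.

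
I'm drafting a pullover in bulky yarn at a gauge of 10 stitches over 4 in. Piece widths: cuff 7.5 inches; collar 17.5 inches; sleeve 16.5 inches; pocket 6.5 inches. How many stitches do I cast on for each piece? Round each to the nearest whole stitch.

cuff 19; collar 44; sleeve 41; pocket 16.

Rate = 10/4 = 2.5 sts per in.
cuff: 7.5 × 2.5 = 18.75 → 19.
collar: 17.5 × 2.5 = 43.75 → 44.
sleeve: 16.5 × 2.5 = 41.25 → 41.
pocket: 6.5 × 2.5 = 16.25 → 16.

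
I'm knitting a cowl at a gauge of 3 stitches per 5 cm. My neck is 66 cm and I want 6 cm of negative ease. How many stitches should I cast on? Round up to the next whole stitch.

CO 36 sts.

Finished = 66 − 6 = 60 cm.
3 / 5 = 0.6 sts per cm.
60.00 × 0.6 = 36.00 sts.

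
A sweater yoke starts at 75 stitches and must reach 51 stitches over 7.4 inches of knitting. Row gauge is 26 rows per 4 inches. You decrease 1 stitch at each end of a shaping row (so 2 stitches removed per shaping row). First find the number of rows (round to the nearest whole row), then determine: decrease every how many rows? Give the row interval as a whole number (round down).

Rows = 7.4 × 6.5 = 48.1 → 48 rows.
Stitches to remove: 24 → 12 shaping rows (at 2 st each).
48 / 12 = 4.00 → every 4 rows.

Decrease every 4th row.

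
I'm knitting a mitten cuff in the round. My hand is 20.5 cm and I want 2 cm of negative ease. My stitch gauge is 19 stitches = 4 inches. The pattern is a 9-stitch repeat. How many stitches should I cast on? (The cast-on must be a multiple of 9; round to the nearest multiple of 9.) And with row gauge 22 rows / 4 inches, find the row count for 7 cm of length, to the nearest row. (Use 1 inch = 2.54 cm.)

Finished = 20.5 − 2 = 18.5 cm.
18.5 cm × 1/2.54 = 7.28 inches.
19/4 = 4.75 sts per in; 7.28 × 4.75 = 34.60 sts.
Nearest multiple of 9 → 36.
7 cm = 2.76 inches; × 5.5 = 15.16 → 15 rows.

Cast on 36 stitches; work 15 rows.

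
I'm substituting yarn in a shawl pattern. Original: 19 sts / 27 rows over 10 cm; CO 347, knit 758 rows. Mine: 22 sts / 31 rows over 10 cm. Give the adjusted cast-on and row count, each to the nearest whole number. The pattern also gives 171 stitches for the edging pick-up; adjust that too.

Cast on 402 stitches; work 870 rows; edging pick-up 198 stitches.

Stitches: 347 × 22/19 = 401.79 → 402.
Rows: 758 × 31/27 = 870.30 → 870.
edging pick-up: 171 × 22/19 = 198.00 → 198.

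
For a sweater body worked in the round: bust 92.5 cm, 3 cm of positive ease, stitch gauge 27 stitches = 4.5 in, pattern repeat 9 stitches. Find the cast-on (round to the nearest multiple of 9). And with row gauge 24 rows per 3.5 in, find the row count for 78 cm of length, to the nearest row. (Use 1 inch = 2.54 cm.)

Cast on 225 stitches; work 211 rows.

Finished = 92.5 + 3 = 95.5 cm.
95.5 cm × 1/2.54 = 37.60 inches.
27/4.5 = 6 sts per in; 37.60 × 6 = 225.59 sts.
Nearest multiple of 9 → 225.
78 cm = 30.71 inches; × 6.857 = 210.57 → 211 rows.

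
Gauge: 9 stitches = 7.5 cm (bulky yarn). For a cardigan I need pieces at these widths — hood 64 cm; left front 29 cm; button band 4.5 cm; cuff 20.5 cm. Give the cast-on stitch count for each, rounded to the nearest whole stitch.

Rate = 9/7.5 = 1.2 sts per cm.
hood: 64 × 1.2 = 76.80 → 77.
left front: 29 × 1.2 = 34.80 → 35.
button band: 4.5 × 1.2 = 5.40 → 5.
cuff: 20.5 × 1.2 = 24.60 → 25.

hood 77; left front 35; button band 5; cuff 25.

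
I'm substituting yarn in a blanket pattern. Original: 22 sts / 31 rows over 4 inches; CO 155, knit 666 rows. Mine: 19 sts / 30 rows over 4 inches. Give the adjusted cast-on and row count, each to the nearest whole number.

Cast on 134 stitches; work 645 rows.

Stitches: 155 × 19/22 = 133.86 → 134.
Rows: 666 × 30/31 = 644.52 → 645.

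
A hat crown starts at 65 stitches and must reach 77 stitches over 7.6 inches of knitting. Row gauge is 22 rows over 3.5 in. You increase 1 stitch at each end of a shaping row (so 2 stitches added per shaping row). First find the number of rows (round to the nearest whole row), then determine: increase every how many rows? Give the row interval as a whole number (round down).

Increase every 8th row.

Rows = 7.6 × 6.286 = 47.8 → 48 rows.
Stitches to add: 12 → 6 shaping rows (at 2 st each).
48 / 6 = 8.00 → every 8 rows.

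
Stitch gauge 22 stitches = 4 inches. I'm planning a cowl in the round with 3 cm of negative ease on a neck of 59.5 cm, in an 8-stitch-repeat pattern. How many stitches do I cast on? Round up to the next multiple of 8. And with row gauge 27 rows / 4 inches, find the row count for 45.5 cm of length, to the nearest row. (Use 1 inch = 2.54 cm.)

Cast on 128 stitches; work 121 rows.

Finished = 59.5 − 3 = 56.5 cm.
56.5 cm × 1/2.54 = 22.24 inches.
22/4 = 5.5 sts per in; 22.24 × 5.5 = 122.34 sts.
Next multiple of 8 → 128.
45.5 cm = 17.91 inches; × 6.75 = 120.92 → 121 rows.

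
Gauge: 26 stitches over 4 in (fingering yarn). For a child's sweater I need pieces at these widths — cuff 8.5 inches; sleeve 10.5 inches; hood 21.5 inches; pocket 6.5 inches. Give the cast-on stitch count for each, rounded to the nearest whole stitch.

Rate = 26/4 = 6.5 sts per in.
cuff: 8.5 × 6.5 = 55.25 → 55.
sleeve: 10.5 × 6.5 = 68.25 → 68.
hood: 21.5 × 6.5 = 139.75 → 140.
pocket: 6.5 × 6.5 = 42.25 → 42.

cuff 55; sleeve 68; hood 140; pocket 42.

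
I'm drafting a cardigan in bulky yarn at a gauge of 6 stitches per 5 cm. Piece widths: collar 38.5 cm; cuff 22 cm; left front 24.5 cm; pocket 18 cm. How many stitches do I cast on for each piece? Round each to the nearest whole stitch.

Rate = 6/5 = 1.2 sts per cm.
collar: 38.5 × 1.2 = 46.20 → 46.
cuff: 22 × 1.2 = 26.40 → 26.
left front: 24.5 × 1.2 = 29.40 → 29.
pocket: 18 × 1.2 = 21.60 → 22.

collar 46; cuff 26; left front 29; pocket 22.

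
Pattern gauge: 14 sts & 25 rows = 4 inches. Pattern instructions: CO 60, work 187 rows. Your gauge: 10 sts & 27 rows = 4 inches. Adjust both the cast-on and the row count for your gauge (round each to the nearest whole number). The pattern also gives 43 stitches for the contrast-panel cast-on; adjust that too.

Stitches: 60 × 10/14 = 42.86 → 43.
Rows: 187 × 27/25 = 201.96 → 202.
contrast-panel cast-on: 43 × 10/14 = 30.71 → 31.

Cast on 43 stitches; work 202 rows; contrast-panel cast-on 31 stitches.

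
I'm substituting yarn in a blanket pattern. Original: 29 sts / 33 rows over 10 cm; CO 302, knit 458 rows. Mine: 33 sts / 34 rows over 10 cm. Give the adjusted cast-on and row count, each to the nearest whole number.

Stitches: 302 × 33/29 = 343.66 → 344.
Rows: 458 × 34/33 = 471.88 → 472.

Cast on 344 stitches; work 472 rows.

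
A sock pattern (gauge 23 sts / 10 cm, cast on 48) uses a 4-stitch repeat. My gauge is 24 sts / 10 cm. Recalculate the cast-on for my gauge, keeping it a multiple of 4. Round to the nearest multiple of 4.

CO 52 sts.

48 × 24 / 23 = 50.09.
Nearest multiple of 4: 52.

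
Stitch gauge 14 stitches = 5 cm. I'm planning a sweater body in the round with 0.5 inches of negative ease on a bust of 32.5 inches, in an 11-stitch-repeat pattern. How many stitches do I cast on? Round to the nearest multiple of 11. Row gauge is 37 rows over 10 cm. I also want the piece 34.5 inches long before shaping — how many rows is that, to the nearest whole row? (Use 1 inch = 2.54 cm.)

Finished = 32.5 − 0.5 = 32 inches.
32 inches × 2.54 = 81.28 cm.
14/5 = 2.8 sts per cm; 81.28 × 2.8 = 227.58 sts.
Nearest multiple of 11 → 231.
34.5 inches = 87.63 cm; × 3.7 = 324.23 → 324 rows.

Cast on 231 stitches; work 324 rows.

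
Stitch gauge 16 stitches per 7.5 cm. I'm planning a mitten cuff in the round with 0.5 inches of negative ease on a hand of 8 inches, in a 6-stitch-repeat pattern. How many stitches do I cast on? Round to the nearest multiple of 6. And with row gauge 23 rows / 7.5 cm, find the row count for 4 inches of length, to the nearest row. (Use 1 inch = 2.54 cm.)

Finished = 8 − 0.5 = 7.5 inches.
7.5 inches × 2.54 = 19.05 cm.
16/7.5 = 2.133 sts per cm; 19.05 × 2.133 = 40.64 sts.
Nearest multiple of 6 → 42.
4 inches = 10.16 cm; × 3.067 = 31.16 → 31 rows.

Cast on 42 stitches; work 31 rows.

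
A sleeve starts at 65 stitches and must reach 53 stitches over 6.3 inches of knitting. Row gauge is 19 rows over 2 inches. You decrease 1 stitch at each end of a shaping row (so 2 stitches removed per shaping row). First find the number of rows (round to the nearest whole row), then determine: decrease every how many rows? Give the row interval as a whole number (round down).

Rows = 6.3 × 9.5 = 59.9 → 60 rows.
Stitches to remove: 12 → 6 shaping rows (at 2 st each).
60 / 6 = 10.00 → every 10 rows.

Decrease every 10th row.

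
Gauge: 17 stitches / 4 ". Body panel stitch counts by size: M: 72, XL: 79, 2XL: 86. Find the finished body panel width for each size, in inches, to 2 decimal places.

17/4 = 4.25 sts per in.
M: 72 / 4.25 = 16.941 → 16.94 in.
XL: 79 / 4.25 = 18.588 → 18.59 in.
2XL: 86 / 4.25 = 20.235 → 20.24 in.

M 16.94 inches; XL 18.59 inches; 2XL 20.24 inches.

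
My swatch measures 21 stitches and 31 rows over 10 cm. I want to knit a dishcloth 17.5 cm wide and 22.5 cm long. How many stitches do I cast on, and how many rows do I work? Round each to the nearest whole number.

Stitch gauge = 21/10 = 2.1 sts/cm; 17.5 × 2.1 = 36.75 → 37 sts.
Row gauge = 31/10 = 3.1 rows/cm; 22.5 × 3.1 = 69.75 → 70 rows.

Cast on 37 stitches and work 70 rows.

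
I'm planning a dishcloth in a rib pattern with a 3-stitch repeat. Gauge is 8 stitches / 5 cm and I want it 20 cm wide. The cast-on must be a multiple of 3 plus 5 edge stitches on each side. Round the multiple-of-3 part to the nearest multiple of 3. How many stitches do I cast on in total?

8 / 5 = 1.6 sts per cm.
20 × 1.6 = 32.00 sts.
Less 10 edge sts → 22.00 for the repeat.
Nearest multiple of 3: 21.
Add back 10 edge sts → 31.

31 stitches.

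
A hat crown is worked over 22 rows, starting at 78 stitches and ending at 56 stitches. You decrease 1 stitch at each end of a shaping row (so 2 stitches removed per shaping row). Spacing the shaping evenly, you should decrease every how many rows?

Stitches to remove: |56 − 78| = 22.
Shaping rows needed: 22 / 2 = 11.
22 rows / 11 = every 2 rows.

Decrease every 2nd row.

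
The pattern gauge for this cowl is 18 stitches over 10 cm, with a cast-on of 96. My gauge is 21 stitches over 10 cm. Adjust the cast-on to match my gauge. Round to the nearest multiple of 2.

Scale factor = 21 / 18 = 1.167.
96 × 21 / 18 = 112.00 sts.

112 stitches.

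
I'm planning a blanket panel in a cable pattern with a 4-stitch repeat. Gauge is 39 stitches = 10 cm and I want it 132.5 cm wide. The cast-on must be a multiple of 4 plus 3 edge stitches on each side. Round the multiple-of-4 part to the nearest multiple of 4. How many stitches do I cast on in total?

518 stitches.

39 / 10 = 3.9 sts per cm.
132.5 × 3.9 = 516.75 sts.
Less 6 edge sts → 510.75 for the repeat.
Nearest multiple of 4: 512.
Add back 6 edge sts → 518.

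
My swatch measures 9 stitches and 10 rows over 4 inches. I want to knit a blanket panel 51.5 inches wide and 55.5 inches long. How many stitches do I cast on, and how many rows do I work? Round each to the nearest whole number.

Stitch gauge = 9/4 = 2.25 sts/in; 51.5 × 2.25 = 115.88 → 116 sts.
Row gauge = 10/4 = 2.5 rows/in; 55.5 × 2.5 = 138.75 → 139 rows.

Cast on 116 stitches and work 139 rows.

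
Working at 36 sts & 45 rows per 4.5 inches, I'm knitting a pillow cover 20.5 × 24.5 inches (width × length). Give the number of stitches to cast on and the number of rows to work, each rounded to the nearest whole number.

Cast on 164 stitches and work 245 rows.

Stitch gauge = 36/4.5 = 8 sts/in; 20.5 × 8 = 164.00 → 164 sts.
Row gauge = 45/4.5 = 10 rows/in; 24.5 × 10 = 245.00 → 245 rows.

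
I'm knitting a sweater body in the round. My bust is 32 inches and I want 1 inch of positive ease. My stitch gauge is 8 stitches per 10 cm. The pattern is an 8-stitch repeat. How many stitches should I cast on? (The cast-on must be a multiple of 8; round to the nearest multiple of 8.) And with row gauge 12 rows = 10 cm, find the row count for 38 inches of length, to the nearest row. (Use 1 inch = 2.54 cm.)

Cast on 64 stitches; work 116 rows.

Finished = 32 + 1 = 33 inches.
33 inches × 2.54 = 83.82 cm.
8/10 = 0.8 sts per cm; 83.82 × 0.8 = 67.06 sts.
Nearest multiple of 8 → 64.
38 inches = 96.52 cm; × 1.2 = 115.82 → 116 rows.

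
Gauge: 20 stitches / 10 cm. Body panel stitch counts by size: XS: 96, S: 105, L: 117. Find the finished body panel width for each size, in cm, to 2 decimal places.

XS 48.00 cm; S 52.50 cm; L 58.50 cm.

20/10 = 2 sts per cm.
XS: 96 / 2 = 48.000 → 48.00 cm.
S: 105 / 2 = 52.500 → 52.50 cm.
L: 117 / 2 = 58.500 → 58.50 cm.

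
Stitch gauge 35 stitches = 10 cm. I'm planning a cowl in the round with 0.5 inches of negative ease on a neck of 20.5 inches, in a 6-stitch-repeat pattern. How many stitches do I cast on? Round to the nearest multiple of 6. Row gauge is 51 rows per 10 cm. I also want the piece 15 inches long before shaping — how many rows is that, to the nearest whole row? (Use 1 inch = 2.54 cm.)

Finished = 20.5 − 0.5 = 20 inches.
20 inches × 2.54 = 50.80 cm.
35/10 = 3.5 sts per cm; 50.80 × 3.5 = 177.80 sts.
Nearest multiple of 6 → 180.
15 inches = 38.10 cm; × 5.1 = 194.31 → 194 rows.

Cast on 180 stitches; work 194 rows.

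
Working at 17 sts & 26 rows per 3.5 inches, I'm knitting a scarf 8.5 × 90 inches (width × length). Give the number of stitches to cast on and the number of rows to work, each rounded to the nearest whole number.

Stitch gauge = 17/3.5 = 4.857 sts/in; 8.5 × 4.857 = 41.29 → 41 sts.
Row gauge = 26/3.5 = 7.429 rows/in; 90 × 7.429 = 668.57 → 669 rows.

Cast on 41 stitches and work 669 rows.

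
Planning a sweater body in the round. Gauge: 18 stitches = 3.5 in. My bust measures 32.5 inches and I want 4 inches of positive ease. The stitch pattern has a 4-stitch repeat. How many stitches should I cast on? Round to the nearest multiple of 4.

188 stitches.

Finished = 32.5 + 4 = 36.5 inches.
18 / 3.5 = 5.143 sts/in.
36.5 × 5.143 = 187.71 sts.
Nearest multiple of 4: 188.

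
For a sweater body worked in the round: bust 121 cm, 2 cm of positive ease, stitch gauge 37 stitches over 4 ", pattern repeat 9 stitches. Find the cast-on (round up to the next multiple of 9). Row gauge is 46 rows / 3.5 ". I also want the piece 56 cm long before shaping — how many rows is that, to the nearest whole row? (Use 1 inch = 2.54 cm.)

Cast on 450 stitches; work 290 rows.

Finished = 121 + 2 = 123 cm.
123 cm × 1/2.54 = 48.43 inches.
37/4 = 9.25 sts per in; 48.43 × 9.25 = 447.93 sts.
Next multiple of 9 → 450.
56 cm = 22.05 inches; × 13.143 = 289.76 → 290 rows.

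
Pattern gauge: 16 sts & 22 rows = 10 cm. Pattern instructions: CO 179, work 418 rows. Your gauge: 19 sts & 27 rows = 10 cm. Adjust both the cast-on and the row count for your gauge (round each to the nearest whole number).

Stitches: 179 × 19/16 = 212.56 → 213.
Rows: 418 × 27/22 = 513.00 → 513.

Cast on 213 stitches; work 513 rows.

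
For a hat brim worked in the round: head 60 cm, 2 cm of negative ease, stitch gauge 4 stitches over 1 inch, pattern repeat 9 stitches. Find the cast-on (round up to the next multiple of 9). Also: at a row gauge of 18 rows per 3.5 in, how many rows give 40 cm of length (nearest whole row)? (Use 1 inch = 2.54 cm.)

Cast on 99 stitches; work 81 rows.

Finished = 60 − 2 = 58 cm.
58 cm × 1/2.54 = 22.83 inches.
4/1 = 4 sts per in; 22.83 × 4 = 91.34 sts.
Next multiple of 9 → 99.
40 cm = 15.75 inches; × 5.143 = 80.99 → 81 rows.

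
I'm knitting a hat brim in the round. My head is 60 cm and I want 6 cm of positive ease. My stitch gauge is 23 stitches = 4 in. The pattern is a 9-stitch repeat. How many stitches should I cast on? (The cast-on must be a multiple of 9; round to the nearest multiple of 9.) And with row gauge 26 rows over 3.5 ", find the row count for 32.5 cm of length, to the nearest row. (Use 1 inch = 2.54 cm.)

Finished = 60 + 6 = 66 cm.
66 cm × 1/2.54 = 25.98 inches.
23/4 = 5.75 sts per in; 25.98 × 5.75 = 149.41 sts.
Nearest multiple of 9 → 153.
32.5 cm = 12.80 inches; × 7.429 = 95.05 → 95 rows.

Cast on 153 stitches; work 95 rows.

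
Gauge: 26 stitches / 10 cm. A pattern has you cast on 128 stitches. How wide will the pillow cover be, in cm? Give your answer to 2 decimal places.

49.23 cm.

26 stitches / 10 cm = 2.6 stitches per cm.
128 / 2.6 = 49.231 cm.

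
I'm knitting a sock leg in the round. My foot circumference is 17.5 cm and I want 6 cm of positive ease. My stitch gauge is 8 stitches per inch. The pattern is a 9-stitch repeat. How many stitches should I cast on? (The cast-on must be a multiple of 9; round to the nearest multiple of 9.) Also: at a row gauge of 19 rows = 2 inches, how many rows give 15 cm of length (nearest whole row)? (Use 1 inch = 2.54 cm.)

Cast on 72 stitches; work 56 rows.

Finished = 17.5 + 6 = 23.5 cm.
23.5 cm × 1/2.54 = 9.25 inches.
8/1 = 8 sts per in; 9.25 × 8 = 74.02 sts.
Nearest multiple of 9 → 72.
15 cm = 5.91 inches; × 9.5 = 56.10 → 56 rows.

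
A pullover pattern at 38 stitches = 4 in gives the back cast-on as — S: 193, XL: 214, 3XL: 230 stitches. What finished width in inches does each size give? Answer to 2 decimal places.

S 20.32 inches; XL 22.53 inches; 3XL 24.21 inches.

38/4 = 9.5 sts per in.
S: 193 / 9.5 = 20.316 → 20.32 in.
XL: 214 / 9.5 = 22.526 → 22.53 in.
3XL: 230 / 9.5 = 24.211 → 24.21 in.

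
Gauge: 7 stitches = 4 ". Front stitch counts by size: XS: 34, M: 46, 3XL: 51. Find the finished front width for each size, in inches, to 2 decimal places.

7/4 = 1.75 sts per in.
XS: 34 / 1.75 = 19.429 → 19.43 in.
M: 46 / 1.75 = 26.286 → 26.29 in.
3XL: 51 / 1.75 = 29.143 → 29.14 in.

XS 19.43 inches; M 26.29 inches; 3XL 29.14 inches.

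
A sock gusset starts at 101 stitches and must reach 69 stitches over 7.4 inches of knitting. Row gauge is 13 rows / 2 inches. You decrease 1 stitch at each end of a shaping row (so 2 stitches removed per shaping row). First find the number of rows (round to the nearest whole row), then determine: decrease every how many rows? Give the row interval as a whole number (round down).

Decrease every 3rd row.

Rows = 7.4 × 6.5 = 48.1 → 48 rows.
Stitches to remove: 32 → 16 shaping rows (at 2 st each).
48 / 16 = 3.00 → every 3 rows.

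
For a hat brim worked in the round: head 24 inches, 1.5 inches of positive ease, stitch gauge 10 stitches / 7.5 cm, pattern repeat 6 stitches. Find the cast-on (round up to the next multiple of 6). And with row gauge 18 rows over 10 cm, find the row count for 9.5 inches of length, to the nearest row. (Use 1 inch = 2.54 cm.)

Finished = 24 + 1.5 = 25.5 inches.
25.5 inches × 2.54 = 64.77 cm.
10/7.5 = 1.333 sts per cm; 64.77 × 1.333 = 86.36 sts.
Next multiple of 6 → 90.
9.5 inches = 24.13 cm; × 1.8 = 43.43 → 43 rows.

Cast on 90 stitches; work 43 rows.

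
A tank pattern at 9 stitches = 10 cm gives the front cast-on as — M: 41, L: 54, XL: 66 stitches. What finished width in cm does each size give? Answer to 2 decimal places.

9/10 = 0.9 sts per cm.
M: 41 / 0.9 = 45.556 → 45.56 cm.
L: 54 / 0.9 = 60.000 → 60.00 cm.
XL: 66 / 0.9 = 73.333 → 73.33 cm.

M 45.56 cm; L 60.00 cm; XL 73.33 cm.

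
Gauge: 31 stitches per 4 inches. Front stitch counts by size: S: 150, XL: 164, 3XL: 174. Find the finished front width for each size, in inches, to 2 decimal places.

S 19.35 inches; XL 21.16 inches; 3XL 22.45 inches.

31/4 = 7.75 sts per in.
S: 150 / 7.75 = 19.355 → 19.35 in.
XL: 164 / 7.75 = 21.161 → 21.16 in.
3XL: 174 / 7.75 = 22.452 → 22.45 in.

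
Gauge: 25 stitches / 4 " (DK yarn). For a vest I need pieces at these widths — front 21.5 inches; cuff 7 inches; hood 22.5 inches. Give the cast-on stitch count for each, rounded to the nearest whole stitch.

Rate = 25/4 = 6.25 sts per in.
front: 21.5 × 6.25 = 134.38 → 134.
cuff: 7 × 6.25 = 43.75 → 44.
hood: 22.5 × 6.25 = 140.62 → 141.

front 134; cuff 44; hood 141.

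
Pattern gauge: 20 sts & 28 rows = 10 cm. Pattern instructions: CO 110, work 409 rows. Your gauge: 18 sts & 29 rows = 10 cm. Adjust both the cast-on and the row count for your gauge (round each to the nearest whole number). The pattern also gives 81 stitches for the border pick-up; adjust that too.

Stitches: 110 × 18/20 = 99.00 → 99.
Rows: 409 × 29/28 = 423.61 → 424.
border pick-up: 81 × 18/20 = 72.90 → 73.

Cast on 99 stitches; work 424 rows; border pick-up 73 stitches.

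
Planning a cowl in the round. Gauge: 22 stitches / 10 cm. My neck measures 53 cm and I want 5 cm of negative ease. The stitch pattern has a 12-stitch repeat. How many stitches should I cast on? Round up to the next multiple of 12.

Finished = 53 − 5 = 48 cm.
22 / 10 = 2.2 sts/cm.
48 × 2.2 = 105.60 sts.
Next multiple of 12: 108.

108 stitches.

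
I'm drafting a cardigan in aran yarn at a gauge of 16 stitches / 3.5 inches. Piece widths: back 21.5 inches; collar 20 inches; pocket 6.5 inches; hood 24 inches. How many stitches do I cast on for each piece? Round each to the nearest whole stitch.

Rate = 16/3.5 = 4.571 sts per in.
back: 21.5 × 4.571 = 98.29 → 98.
collar: 20 × 4.571 = 91.43 → 91.
pocket: 6.5 × 4.571 = 29.71 → 30.
hood: 24 × 4.571 = 109.71 → 110.

back 98; collar 91; pocket 30; hood 110.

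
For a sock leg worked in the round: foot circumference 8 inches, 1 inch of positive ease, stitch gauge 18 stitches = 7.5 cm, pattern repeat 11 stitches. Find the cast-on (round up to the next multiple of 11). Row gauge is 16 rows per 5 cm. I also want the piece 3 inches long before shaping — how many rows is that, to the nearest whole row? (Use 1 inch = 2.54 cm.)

Finished = 8 + 1 = 9 inches.
9 inches × 2.54 = 22.86 cm.
18/7.5 = 2.4 sts per cm; 22.86 × 2.4 = 54.86 sts.
Next multiple of 11 → 55.
3 inches = 7.62 cm; × 3.2 = 24.38 → 24 rows.

Cast on 55 stitches; work 24 rows.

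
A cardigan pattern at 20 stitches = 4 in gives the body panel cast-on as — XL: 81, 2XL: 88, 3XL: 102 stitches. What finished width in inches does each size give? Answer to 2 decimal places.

20/4 = 5 sts per in.
XL: 81 / 5 = 16.200 → 16.20 in.
2XL: 88 / 5 = 17.600 → 17.60 in.
3XL: 102 / 5 = 20.400 → 20.40 in.

XL 16.20 inches; 2XL 17.60 inches; 3XL 20.40 inches.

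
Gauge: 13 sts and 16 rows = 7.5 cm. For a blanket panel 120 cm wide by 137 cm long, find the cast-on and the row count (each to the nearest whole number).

Cast on 208 stitches and work 292 rows.

Stitch gauge = 13/7.5 = 1.733 sts/cm; 120 × 1.733 = 208.00 → 208 sts.
Row gauge = 16/7.5 = 2.133 rows/cm; 137 × 2.133 = 292.27 → 292 rows.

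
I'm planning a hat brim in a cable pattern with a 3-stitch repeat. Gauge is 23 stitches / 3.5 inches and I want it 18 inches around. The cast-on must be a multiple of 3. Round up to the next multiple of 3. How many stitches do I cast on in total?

120 stitches.

23 / 3.5 = 6.571 sts per inch.
18 × 6.571 = 118.29 sts.
Next multiple of 3: 120.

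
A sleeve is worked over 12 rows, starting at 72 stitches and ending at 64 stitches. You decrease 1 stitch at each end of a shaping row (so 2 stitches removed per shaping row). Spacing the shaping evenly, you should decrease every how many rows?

Stitches to remove: |64 − 72| = 8.
Shaping rows needed: 8 / 2 = 4.
12 rows / 4 = every 3 rows.

Decrease every 3rd row.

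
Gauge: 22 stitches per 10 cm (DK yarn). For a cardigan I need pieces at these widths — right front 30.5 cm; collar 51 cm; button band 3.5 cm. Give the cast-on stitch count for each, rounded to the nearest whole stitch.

right front 67; collar 112; button band 8.

Rate = 22/10 = 2.2 sts per cm.
right front: 30.5 × 2.2 = 67.10 → 67.
collar: 51 × 2.2 = 112.20 → 112.
button band: 3.5 × 2.2 = 7.70 → 8.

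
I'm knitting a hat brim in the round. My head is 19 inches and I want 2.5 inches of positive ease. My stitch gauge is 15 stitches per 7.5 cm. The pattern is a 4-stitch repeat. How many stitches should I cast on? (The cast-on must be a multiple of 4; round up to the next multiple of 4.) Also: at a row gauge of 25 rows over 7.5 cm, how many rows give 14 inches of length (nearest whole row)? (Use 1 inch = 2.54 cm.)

Finished = 19 + 2.5 = 21.5 inches.
21.5 inches × 2.54 = 54.61 cm.
15/7.5 = 2 sts per cm; 54.61 × 2 = 109.22 sts.
Next multiple of 4 → 112.
14 inches = 35.56 cm; × 3.333 = 118.53 → 119 rows.

Cast on 112 stitches; work 119 rows.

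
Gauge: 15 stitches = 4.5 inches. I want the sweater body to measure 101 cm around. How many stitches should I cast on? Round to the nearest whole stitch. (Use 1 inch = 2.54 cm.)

101 cm = 39.76 in.
15 stitches / 4.5 in = 3.333 stitches per inch.
39.76 × 3.333 = 132.55 stitches.
Round to nearest → 133.

CO 133 sts.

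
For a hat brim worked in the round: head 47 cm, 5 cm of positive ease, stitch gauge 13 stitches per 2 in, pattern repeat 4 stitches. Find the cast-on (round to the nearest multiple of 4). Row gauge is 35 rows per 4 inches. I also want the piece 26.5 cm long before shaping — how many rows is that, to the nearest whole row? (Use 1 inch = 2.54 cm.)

Finished = 47 + 5 = 52 cm.
52 cm × 1/2.54 = 20.47 inches.
13/2 = 6.5 sts per in; 20.47 × 6.5 = 133.07 sts.
Nearest multiple of 4 → 132.
26.5 cm = 10.43 inches; × 8.75 = 91.29 → 91 rows.

Cast on 132 stitches; work 91 rows.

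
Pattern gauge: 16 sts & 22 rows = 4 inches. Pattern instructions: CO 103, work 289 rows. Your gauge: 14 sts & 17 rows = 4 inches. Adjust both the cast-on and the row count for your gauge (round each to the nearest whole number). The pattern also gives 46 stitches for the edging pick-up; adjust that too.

Stitches: 103 × 14/16 = 90.12 → 90.
Rows: 289 × 17/22 = 223.32 → 223.
edging pick-up: 46 × 14/16 = 40.25 → 40.

Cast on 90 stitches; work 223 rows; edging pick-up 40 stitches.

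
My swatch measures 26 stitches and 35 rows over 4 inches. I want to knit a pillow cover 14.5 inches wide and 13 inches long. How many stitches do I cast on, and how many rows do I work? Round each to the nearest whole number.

Stitch gauge = 26/4 = 6.5 sts/in; 14.5 × 6.5 = 94.25 → 94 sts.
Row gauge = 35/4 = 8.75 rows/in; 13 × 8.75 = 113.75 → 114 rows.

Cast on 94 stitches and work 114 rows.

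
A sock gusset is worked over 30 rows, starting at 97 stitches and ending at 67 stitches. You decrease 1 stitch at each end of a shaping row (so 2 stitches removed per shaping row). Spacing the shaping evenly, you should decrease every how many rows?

Decrease every 2nd row.

Stitches to remove: |67 − 97| = 30.
Shaping rows needed: 30 / 2 = 15.
30 rows / 15 = every 2 rows.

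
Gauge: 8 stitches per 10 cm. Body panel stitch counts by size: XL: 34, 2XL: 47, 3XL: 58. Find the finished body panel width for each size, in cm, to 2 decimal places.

XL 42.50 cm; 2XL 58.75 cm; 3XL 72.50 cm.

8/10 = 0.8 sts per cm.
XL: 34 / 0.8 = 42.500 → 42.50 cm.
2XL: 47 / 0.8 = 58.750 → 58.75 cm.
3XL: 58 / 0.8 = 72.500 → 72.50 cm.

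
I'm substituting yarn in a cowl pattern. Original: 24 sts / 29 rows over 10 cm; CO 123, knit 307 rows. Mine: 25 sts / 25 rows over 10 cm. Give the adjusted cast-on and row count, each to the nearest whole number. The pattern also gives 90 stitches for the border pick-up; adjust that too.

Stitches: 123 × 25/24 = 128.12 → 128.
Rows: 307 × 25/29 = 264.66 → 265.
border pick-up: 90 × 25/24 = 93.75 → 94.

Cast on 128 stitches; work 265 rows; border pick-up 94 stitches.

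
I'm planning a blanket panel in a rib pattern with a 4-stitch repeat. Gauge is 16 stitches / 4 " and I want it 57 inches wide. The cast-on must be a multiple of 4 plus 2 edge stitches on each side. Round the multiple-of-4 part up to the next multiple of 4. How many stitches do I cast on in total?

16 / 4 = 4 sts per inch.
57 × 4 = 228.00 sts.
Less 4 edge sts → 224.00 for the repeat.
Next multiple of 4: 224.
Add back 4 edge sts → 228.

CO 228 sts.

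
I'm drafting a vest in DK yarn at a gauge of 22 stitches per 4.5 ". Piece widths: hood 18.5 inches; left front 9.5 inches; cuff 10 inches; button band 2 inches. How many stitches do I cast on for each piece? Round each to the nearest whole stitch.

Rate = 22/4.5 = 4.889 sts per in.
hood: 18.5 × 4.889 = 90.44 → 90.
left front: 9.5 × 4.889 = 46.44 → 46.
cuff: 10 × 4.889 = 48.89 → 49.
button band: 2 × 4.889 = 9.78 → 10.

hood 90; left front 46; cuff 49; button band 10.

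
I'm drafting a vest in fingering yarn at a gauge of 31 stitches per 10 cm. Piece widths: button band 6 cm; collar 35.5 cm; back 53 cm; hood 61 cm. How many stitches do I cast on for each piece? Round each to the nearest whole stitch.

button band 19; collar 110; back 164; hood 189.

Rate = 31/10 = 3.1 sts per cm.
button band: 6 × 3.1 = 18.60 → 19.
collar: 35.5 × 3.1 = 110.05 → 110.
back: 53 × 3.1 = 164.30 → 164.
hood: 61 × 3.1 = 189.10 → 189.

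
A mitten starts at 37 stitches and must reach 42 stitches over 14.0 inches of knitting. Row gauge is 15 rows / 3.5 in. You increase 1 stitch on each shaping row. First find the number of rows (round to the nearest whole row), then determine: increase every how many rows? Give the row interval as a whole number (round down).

Increase every 12th row.

Rows = 14.0 × 4.286 = 60.0 → 60 rows.
Stitches to add: 5 → 5 shaping rows (at 1 st each).
60 / 5 = 12.00 → every 12 rows.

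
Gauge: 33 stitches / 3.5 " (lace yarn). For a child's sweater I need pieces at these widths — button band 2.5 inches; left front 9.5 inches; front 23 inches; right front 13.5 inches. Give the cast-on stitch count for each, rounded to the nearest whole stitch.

button band 24; left front 90; front 217; right front 127.

Rate = 33/3.5 = 9.429 sts per in.
button band: 2.5 × 9.429 = 23.57 → 24.
left front: 9.5 × 9.429 = 89.57 → 90.
front: 23 × 9.429 = 216.86 → 217.
right front: 13.5 × 9.429 = 127.29 → 127.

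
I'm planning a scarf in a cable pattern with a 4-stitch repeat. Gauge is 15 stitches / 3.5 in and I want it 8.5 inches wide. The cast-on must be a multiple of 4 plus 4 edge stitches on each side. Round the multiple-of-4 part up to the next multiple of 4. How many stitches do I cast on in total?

40 stitches.

15 / 3.5 = 4.286 sts per inch.
8.5 × 4.286 = 36.43 sts.
Less 8 edge sts → 28.43 for the repeat.
Next multiple of 4: 32.
Add back 8 edge sts → 40.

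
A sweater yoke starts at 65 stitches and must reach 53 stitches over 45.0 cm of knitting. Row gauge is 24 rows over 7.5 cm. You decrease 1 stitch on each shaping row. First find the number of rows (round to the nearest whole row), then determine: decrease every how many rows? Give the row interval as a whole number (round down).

Decrease every 12th row.

Rows = 45.0 × 3.2 = 144.0 → 144 rows.
Stitches to remove: 12 → 12 shaping rows (at 1 st each).
144 / 12 = 12.00 → every 12 rows.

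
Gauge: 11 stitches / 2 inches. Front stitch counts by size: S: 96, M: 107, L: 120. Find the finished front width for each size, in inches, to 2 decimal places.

S 17.45 inches; M 19.45 inches; L 21.82 inches.

11/2 = 5.5 sts per in.
S: 96 / 5.5 = 17.455 → 17.45 in.
M: 107 / 5.5 = 19.455 → 19.45 in.
L: 120 / 5.5 = 21.818 → 21.82 in.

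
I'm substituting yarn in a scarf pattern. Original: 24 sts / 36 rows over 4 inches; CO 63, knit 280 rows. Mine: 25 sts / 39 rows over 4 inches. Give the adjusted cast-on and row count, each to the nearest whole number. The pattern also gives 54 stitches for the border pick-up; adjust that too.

Stitches: 63 × 25/24 = 65.62 → 66.
Rows: 280 × 39/36 = 303.33 → 303.
border pick-up: 54 × 25/24 = 56.25 → 56.

Cast on 66 stitches; work 303 rows; border pick-up 56 stitches.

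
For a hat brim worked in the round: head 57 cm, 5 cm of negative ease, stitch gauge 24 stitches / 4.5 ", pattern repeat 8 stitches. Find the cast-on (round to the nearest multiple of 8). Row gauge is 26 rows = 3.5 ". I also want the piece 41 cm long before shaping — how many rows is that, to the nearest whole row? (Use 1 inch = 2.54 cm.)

Finished = 57 − 5 = 52 cm.
52 cm × 1/2.54 = 20.47 inches.
24/4.5 = 5.333 sts per in; 20.47 × 5.333 = 109.19 sts.
Nearest multiple of 8 → 112.
41 cm = 16.14 inches; × 7.429 = 119.91 → 120 rows.

Cast on 112 stitches; work 120 rows.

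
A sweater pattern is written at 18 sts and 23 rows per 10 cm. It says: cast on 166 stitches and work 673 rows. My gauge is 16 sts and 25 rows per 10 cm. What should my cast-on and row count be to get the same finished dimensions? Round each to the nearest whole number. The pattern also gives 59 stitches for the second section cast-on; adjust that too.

Cast on 148 stitches; work 732 rows; second section cast-on 52 stitches.

Stitches: 166 × 16/18 = 147.56 → 148.
Rows: 673 × 25/23 = 731.52 → 732.
second section cast-on: 59 × 16/18 = 52.44 → 52.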